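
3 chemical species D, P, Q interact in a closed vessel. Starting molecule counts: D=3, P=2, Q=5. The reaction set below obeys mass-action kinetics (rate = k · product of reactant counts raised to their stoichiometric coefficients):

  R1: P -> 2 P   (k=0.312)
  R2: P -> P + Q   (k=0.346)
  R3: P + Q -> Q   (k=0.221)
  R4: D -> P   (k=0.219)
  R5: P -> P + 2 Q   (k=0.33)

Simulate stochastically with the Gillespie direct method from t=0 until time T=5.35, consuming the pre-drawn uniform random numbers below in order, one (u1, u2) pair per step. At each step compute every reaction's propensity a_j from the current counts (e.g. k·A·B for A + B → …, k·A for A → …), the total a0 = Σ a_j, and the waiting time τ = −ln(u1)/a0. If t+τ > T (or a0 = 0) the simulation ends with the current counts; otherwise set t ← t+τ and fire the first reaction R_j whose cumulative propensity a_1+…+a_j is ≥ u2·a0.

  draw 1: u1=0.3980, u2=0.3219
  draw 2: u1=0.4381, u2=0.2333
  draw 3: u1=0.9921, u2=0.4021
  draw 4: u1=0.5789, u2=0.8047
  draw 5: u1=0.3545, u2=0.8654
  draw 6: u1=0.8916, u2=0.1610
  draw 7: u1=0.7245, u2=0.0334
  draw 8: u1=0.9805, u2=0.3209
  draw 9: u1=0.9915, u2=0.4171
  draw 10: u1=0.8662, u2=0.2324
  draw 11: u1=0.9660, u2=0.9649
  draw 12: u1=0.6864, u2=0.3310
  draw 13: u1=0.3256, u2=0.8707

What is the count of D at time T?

D at T = 1

t=0.000: D=3 P=2 Q=5
Draw 1: a1=0.624, a2=0.692, a3=2.210, a4=0.657, a5=0.660, a0=4.843; τ=−ln(0.3980)/4.843=0.190 → t=0.190; u2·a0=0.3219·4.843=1.559; a1+a2=1.316 < 1.559 ≤ a1+…+a3=3.526 → R3 fires; D=3 P=1 Q=5
Draw 2: a1=0.312, a2=0.346, a3=1.105, a4=0.657, a5=0.330, a0=2.750; τ=−ln(0.4381)/2.750=0.300 → t=0.490; u2·a0=0.2333·2.750=0.642; a1=0.312 < 0.642 ≤ a1+a2=0.658 → R2 fires; D=3 P=1 Q=6
Draw 3: a1=0.312, a2=0.346, a3=1.326, a4=0.657, a5=0.330, a0=2.971; τ=−ln(0.9921)/2.971=0.003 → t=0.493; u2·a0=0.4021·2.971=1.195; a1+a2=0.658 < 1.195 ≤ a1+…+a3=1.984 → R3 fires; D=3 P=0 Q=6
Draw 4: a1=0.000, a2=0.000, a3=0.000, a4=0.657, a5=0.000, a0=0.657; τ=−ln(0.5789)/0.657=0.832 → t=1.325; u2·a0=0.8047·0.657=0.529; a1+…+a3=0.000 < 0.529 ≤ a1+…+a4=0.657 → R4 fires; D=2 P=1 Q=6
Draw 5: a1=0.312, a2=0.346, a3=1.326, a4=0.438, a5=0.330, a0=2.752; τ=−ln(0.3545)/2.752=0.377 → t=1.702; u2·a0=0.8654·2.752=2.382; a1+…+a3=1.984 < 2.382 ≤ a1+…+a4=2.422 → R4 fires; D=1 P=2 Q=6
Draw 6: a1=0.624, a2=0.692, a3=2.652, a4=0.219, a5=0.660, a0=4.847; τ=−ln(0.8916)/4.847=0.024 → t=1.726; u2·a0=0.1610·4.847=0.780; a1=0.624 < 0.780 ≤ a1+a2=1.316 → R2 fires; D=1 P=2 Q=7
Draw 7: a1=0.624, a2=0.692, a3=3.094, a4=0.219, a5=0.660, a0=5.289; τ=−ln(0.7245)/5.289=0.061 → t=1.786; u2·a0=0.0334·5.289=0.177 ≤ a1=0.624 → R1 fires; D=1 P=3 Q=7
Draw 8: a1=0.936, a2=1.038, a3=4.641, a4=0.219, a5=0.990, a0=7.824; τ=−ln(0.9805)/7.824=0.003 → t=1.789; u2·a0=0.3209·7.824=2.511; a1+a2=1.974 < 2.511 ≤ a1+…+a3=6.615 → R3 fires; D=1 P=2 Q=7
Draw 9: a1=0.624, a2=0.692, a3=3.094, a4=0.219, a5=0.660, a0=5.289; τ=−ln(0.9915)/5.289=0.002 → t=1.791; u2·a0=0.4171·5.289=2.206; a1+a2=1.316 < 2.206 ≤ a1+…+a3=4.410 → R3 fires; D=1 P=1 Q=7
Draw 10: a1=0.312, a2=0.346, a3=1.547, a4=0.219, a5=0.330, a0=2.754; τ=−ln(0.8662)/2.754=0.052 → t=1.843; u2·a0=0.2324·2.754=0.640; a1=0.312 < 0.640 ≤ a1+a2=0.658 → R2 fires; D=1 P=1 Q=8
Draw 11: a1=0.312, a2=0.346, a3=1.768, a4=0.219, a5=0.330, a0=2.975; τ=−ln(0.9660)/2.975=0.012 → t=1.854; u2·a0=0.9649·2.975=2.871; a1+…+a4=2.645 < 2.871 ≤ a1+…+a5=2.975 → R5 fires; D=1 P=1 Q=10
Draw 12: a1=0.312, a2=0.346, a3=2.210, a4=0.219, a5=0.330, a0=3.417; τ=−ln(0.6864)/3.417=0.110 → t=1.964; u2·a0=0.3310·3.417=1.131; a1+a2=0.658 < 1.131 ≤ a1+…+a3=2.868 → R3 fires; D=1 P=0 Q=10
Draw 13: a1=0.000, a2=0.000, a3=0.000, a4=0.219, a5=0.000, a0=0.219; τ=−ln(0.3256)/0.219=5.124 → t=7.088 > T=5.35: stop.
Read off D at T=5.35: 1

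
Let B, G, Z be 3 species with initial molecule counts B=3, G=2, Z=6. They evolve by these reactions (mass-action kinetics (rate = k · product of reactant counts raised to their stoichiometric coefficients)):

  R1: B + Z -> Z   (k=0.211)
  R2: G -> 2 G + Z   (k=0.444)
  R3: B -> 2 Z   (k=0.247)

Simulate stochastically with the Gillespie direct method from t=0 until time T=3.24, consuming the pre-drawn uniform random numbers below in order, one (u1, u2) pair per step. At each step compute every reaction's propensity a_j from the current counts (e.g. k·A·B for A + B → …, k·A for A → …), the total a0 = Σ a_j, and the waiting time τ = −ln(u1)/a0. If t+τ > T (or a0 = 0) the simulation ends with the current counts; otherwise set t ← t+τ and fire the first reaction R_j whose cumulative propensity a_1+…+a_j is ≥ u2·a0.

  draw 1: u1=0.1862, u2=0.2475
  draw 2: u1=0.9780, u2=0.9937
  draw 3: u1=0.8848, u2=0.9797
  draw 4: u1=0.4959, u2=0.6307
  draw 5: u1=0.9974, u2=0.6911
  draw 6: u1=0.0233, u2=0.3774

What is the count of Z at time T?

t=0.000: B=3 G=2 Z=6
Draw 1: a1=3.798, a2=0.888, a3=0.741, a0=5.427; τ=−ln(0.1862)/5.427=0.310 → t=0.310; u2·a0=0.2475·5.427=1.343 ≤ a1=3.798 → R1 fires; B=2 G=2 Z=6
Draw 2: a1=2.532, a2=0.888, a3=0.494, a0=3.914; τ=−ln(0.9780)/3.914=0.006 → t=0.315; u2·a0=0.9937·3.914=3.889; a1+a2=3.420 < 3.889 ≤ a1+…+a3=3.914 → R3 fires; B=1 G=2 Z=8
Draw 3: a1=1.688, a2=0.888, a3=0.247, a0=2.823; τ=−ln(0.8848)/2.823=0.043 → t=0.359; u2·a0=0.9797·2.823=2.766; a1+a2=2.576 < 2.766 ≤ a1+…+a3=2.823 → R3 fires; B=0 G=2 Z=10
Draw 4: a1=0.000, a2=0.888, a3=0.000, a0=0.888; τ=−ln(0.4959)/0.888=0.790 → t=1.149; u2·a0=0.6307·0.888=0.560; a1=0.000 < 0.560 ≤ a1+a2=0.888 → R2 fires; B=0 G=3 Z=11
Draw 5: a1=0.000, a2=1.332, a3=0.000, a0=1.332; τ=−ln(0.9974)/1.332=0.002 → t=1.151; u2·a0=0.6911·1.332=0.921; a1=0.000 < 0.921 ≤ a1+a2=1.332 → R2 fires; B=0 G=4 Z=12
Draw 6: a1=0.000, a2=1.776, a3=0.000, a0=1.776; τ=−ln(0.0233)/1.776=2.117 → t=3.267 > T=3.24: stop.
Read off Z at T=3.24: 12

Z at T = 12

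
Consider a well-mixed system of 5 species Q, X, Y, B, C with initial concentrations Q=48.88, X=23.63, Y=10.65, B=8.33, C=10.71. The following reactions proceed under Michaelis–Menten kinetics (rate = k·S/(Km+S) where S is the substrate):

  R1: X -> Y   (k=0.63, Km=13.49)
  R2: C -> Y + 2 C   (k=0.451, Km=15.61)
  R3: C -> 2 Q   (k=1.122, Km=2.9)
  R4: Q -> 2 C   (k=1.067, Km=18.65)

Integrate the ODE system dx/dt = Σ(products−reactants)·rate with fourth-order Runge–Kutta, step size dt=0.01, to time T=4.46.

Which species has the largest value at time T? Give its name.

Dominant species at T: Q

RK4 with dt=0.01: 446 steps to T=4.46. Trajectory (selected grid times):
t=0.00: Q=48.88 X=23.63 Y=10.65 B=8.33 C=10.71
t=0.50: Q=49.38 X=23.43 Y=10.94 B=8.33 C=11.13
t=0.99: Q=49.88 X=23.23 Y=11.23 B=8.33 C=11.55
t=1.49: Q=50.39 X=23.04 Y=11.53 B=8.33 C=11.97
t=1.98: Q=50.89 X=22.84 Y=11.82 B=8.33 C=12.39
t=2.48: Q=51.41 X=22.64 Y=12.12 B=8.33 C=12.82
t=2.97: Q=51.93 X=22.45 Y=12.41 B=8.33 C=13.24
t=3.47: Q=52.46 X=22.25 Y=12.71 B=8.33 C=13.66
t=3.96: Q=52.98 X=22.06 Y=13.01 B=8.33 C=14.09
t=4.46: Q=53.52 X=21.87 Y=13.31 B=8.33 C=14.52
At T=4.46: Q=53.52 X=21.87 Y=13.31 B=8.33 C=14.52; the largest is Q.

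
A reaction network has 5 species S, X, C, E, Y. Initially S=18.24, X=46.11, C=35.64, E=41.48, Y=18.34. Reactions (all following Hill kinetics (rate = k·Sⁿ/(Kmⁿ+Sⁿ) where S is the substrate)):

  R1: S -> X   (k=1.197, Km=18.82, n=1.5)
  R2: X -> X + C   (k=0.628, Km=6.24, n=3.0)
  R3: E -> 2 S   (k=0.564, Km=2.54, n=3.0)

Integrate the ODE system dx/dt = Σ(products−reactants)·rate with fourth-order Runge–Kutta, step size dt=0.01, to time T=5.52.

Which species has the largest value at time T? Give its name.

Dominant species at T: X

RK4 with dt=0.01: 552 steps to T=5.52. Trajectory (selected grid times):
t=0.00: S=18.24 X=46.11 C=35.64 E=41.48 Y=18.34
t=0.61: S=18.57 X=46.47 C=36.02 E=41.14 Y=18.34
t=1.23: S=18.90 X=46.84 C=36.41 E=40.79 Y=18.34
t=1.84: S=19.22 X=47.21 C=36.79 E=40.44 Y=18.34
t=2.45: S=19.53 X=47.58 C=37.17 E=40.10 Y=18.34
t=3.07: S=19.85 X=47.96 C=37.56 E=39.75 Y=18.34
t=3.68: S=20.15 X=48.35 C=37.95 E=39.40 Y=18.34
t=4.29: S=20.46 X=48.73 C=38.33 E=39.06 Y=18.34
t=4.91: S=20.76 X=49.13 C=38.72 E=38.71 Y=18.34
t=5.52: S=21.05 X=49.52 C=39.10 E=38.37 Y=18.34
At T=5.52: S=21.05 X=49.52 C=39.10 E=38.37 Y=18.34; the largest is X.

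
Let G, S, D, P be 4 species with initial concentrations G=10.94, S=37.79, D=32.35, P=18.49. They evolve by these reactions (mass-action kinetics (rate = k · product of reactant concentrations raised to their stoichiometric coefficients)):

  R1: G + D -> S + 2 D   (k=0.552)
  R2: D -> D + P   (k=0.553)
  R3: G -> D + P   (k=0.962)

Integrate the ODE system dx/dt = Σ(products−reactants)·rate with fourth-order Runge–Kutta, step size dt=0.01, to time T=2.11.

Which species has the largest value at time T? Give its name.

Dominant species at T: P

RK4 with dt=0.01: 211 steps to T=2.11. Trajectory (selected grid times):
t=0.00: G=10.94 S=37.79 D=32.35 P=18.49
t=0.23: G=0.05 S=48.20 D=43.24 P=24.20
t=0.47: G=0.00 S=48.24 D=43.29 P=29.95
t=0.70: G=0.00 S=48.24 D=43.29 P=35.45
t=0.94: G=0.00 S=48.24 D=43.29 P=41.20
t=1.17: G=0.00 S=48.24 D=43.29 P=46.71
t=1.41: G=0.00 S=48.24 D=43.29 P=52.45
t=1.64: G=0.00 S=48.24 D=43.29 P=57.96
t=1.88: G=0.00 S=48.24 D=43.29 P=63.70
t=2.11: G=0.00 S=48.24 D=43.29 P=69.21
At T=2.11: G=0.00 S=48.24 D=43.29 P=69.21; the largest is P.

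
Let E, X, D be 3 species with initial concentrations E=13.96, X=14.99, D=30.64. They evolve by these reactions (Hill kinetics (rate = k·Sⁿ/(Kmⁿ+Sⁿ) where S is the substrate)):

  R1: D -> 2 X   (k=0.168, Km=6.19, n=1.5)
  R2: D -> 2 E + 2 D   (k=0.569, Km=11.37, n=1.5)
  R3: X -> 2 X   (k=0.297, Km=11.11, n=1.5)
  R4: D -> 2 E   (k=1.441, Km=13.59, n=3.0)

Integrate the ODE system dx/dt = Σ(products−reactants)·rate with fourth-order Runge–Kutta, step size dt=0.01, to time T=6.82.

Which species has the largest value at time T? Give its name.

Dominant species at T: E

RK4 with dt=0.01: 682 steps to T=6.82. Trajectory (selected grid times):
t=0.00: E=13.96 X=14.99 D=30.64
t=0.76: E=16.67 X=15.36 D=29.87
t=1.52: E=19.36 X=15.74 D=29.11
t=2.27: E=22.00 X=16.11 D=28.36
t=3.03: E=24.65 X=16.48 D=27.60
t=3.79: E=27.28 X=16.86 D=26.85
t=4.55: E=29.89 X=17.24 D=26.11
t=5.30: E=32.43 X=17.61 D=25.39
t=6.06: E=34.98 X=17.99 D=24.66
t=6.82: E=37.50 X=18.37 D=23.94
At T=6.82: E=37.50 X=18.37 D=23.94; the largest is E.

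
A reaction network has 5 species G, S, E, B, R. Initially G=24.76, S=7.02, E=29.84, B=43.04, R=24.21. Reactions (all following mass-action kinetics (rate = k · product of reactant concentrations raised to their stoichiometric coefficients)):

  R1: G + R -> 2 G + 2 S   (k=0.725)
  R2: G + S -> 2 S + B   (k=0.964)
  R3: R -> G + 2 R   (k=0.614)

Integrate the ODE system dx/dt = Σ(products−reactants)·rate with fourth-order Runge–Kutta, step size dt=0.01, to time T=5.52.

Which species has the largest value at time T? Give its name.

RK4 with dt=0.01: 552 steps to T=5.52. Trajectory (selected grid times):
t=0.00: G=24.76 S=7.02 E=29.84 B=43.04 R=24.21
t=0.61: G=0.14 S=79.47 E=29.84 B=86.91 R=14.88
t=1.23: G=0.17 S=89.77 E=29.84 B=94.76 R=20.30
t=1.84: G=0.21 S=104.52 E=29.84 B=105.54 R=27.16
t=2.45: G=0.23 S=125.36 E=29.84 B=120.29 R=35.85
t=3.07: G=0.25 S=154.52 E=29.84 B=140.46 R=47.05
t=3.68: G=0.26 S=193.07 E=29.84 B=166.73 R=61.04
t=4.29: G=0.27 S=243.91 E=29.84 B=201.04 R=78.84
t=4.91: G=0.28 S=311.44 E=29.84 B=246.37 R=101.97
t=5.52: G=0.28 S=397.66 E=29.84 B=304.06 R=131.14
At T=5.52: G=0.28 S=397.66 E=29.84 B=304.06 R=131.14; the largest is S.

Dominant species at T: S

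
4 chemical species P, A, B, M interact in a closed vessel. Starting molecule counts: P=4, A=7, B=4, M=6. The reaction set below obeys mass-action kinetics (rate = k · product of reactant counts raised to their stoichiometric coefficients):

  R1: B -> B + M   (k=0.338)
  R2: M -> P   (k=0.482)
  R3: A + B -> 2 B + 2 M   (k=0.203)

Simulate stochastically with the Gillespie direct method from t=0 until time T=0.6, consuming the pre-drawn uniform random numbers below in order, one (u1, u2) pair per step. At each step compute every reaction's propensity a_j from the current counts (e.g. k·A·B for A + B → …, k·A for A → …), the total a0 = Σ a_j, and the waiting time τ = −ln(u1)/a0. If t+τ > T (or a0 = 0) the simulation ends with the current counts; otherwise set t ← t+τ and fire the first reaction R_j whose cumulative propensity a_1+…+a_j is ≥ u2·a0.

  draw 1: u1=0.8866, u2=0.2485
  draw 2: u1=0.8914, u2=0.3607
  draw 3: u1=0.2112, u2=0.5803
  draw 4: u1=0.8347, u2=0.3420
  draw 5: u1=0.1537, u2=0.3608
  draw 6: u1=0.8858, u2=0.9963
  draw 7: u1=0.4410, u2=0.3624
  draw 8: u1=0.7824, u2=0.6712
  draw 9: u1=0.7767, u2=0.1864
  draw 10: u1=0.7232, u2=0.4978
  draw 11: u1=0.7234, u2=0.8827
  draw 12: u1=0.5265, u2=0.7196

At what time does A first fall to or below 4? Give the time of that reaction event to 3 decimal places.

t=0.000: P=4 A=7 B=4 M=6
Draw 1: a1=1.352, a2=2.892, a3=5.684, a0=9.928; τ=−ln(0.8866)/9.928=0.012 → t=0.012; u2·a0=0.2485·9.928=2.467; a1=1.352 < 2.467 ≤ a1+a2=4.244 → R2 fires; P=5 A=7 B=4 M=5
Draw 2: a1=1.352, a2=2.410, a3=5.684, a0=9.446; τ=−ln(0.8914)/9.446=0.012 → t=0.024; u2·a0=0.3607·9.446=3.407; a1=1.352 < 3.407 ≤ a1+a2=3.762 → R2 fires; P=6 A=7 B=4 M=4
Draw 3: a1=1.352, a2=1.928, a3=5.684, a0=8.964; τ=−ln(0.2112)/8.964=0.173 → t=0.198; u2·a0=0.5803·8.964=5.202; a1+a2=3.280 < 5.202 ≤ a1+…+a3=8.964 → R3 fires; P=6 A=6 B=5 M=6
Draw 4: a1=1.690, a2=2.892, a3=6.090, a0=10.672; τ=−ln(0.8347)/10.672=0.017 → t=0.215; u2·a0=0.3420·10.672=3.650; a1=1.690 < 3.650 ≤ a1+a2=4.582 → R2 fires; P=7 A=6 B=5 M=5
Draw 5: a1=1.690, a2=2.410, a3=6.090, a0=10.190; τ=−ln(0.1537)/10.190=0.184 → t=0.398; u2·a0=0.3608·10.190=3.677; a1=1.690 < 3.677 ≤ a1+a2=4.100 → R2 fires; P=8 A=6 B=5 M=4
Draw 6: a1=1.690, a2=1.928, a3=6.090, a0=9.708; τ=−ln(0.8858)/9.708=0.012 → t=0.411; u2·a0=0.9963·9.708=9.672; a1+a2=3.618 < 9.672 ≤ a1+…+a3=9.708 → R3 fires; P=8 A=5 B=6 M=6
Draw 7: a1=2.028, a2=2.892, a3=6.090, a0=11.010; τ=−ln(0.4410)/11.010=0.074 → t=0.485; u2·a0=0.3624·11.010=3.990; a1=2.028 < 3.990 ≤ a1+a2=4.920 → R2 fires; P=9 A=5 B=6 M=5
Draw 8: a1=2.028, a2=2.410, a3=6.090, a0=10.528; τ=−ln(0.7824)/10.528=0.023 → t=0.509; u2·a0=0.6712·10.528=7.066; a1+a2=4.438 < 7.066 ≤ a1+…+a3=10.528 → R3 fires; P=9 A=4 B=7 M=7
Draw 9: a1=2.366, a2=3.374, a3=5.684, a0=11.424; τ=−ln(0.7767)/11.424=0.022 → t=0.531; u2·a0=0.1864·11.424=2.129 ≤ a1=2.366 → R1 fires; P=9 A=4 B=7 M=8
Draw 10: a1=2.366, a2=3.856, a3=5.684, a0=11.906; τ=−ln(0.7232)/11.906=0.027 → t=0.558; u2·a0=0.4978·11.906=5.927; a1=2.366 < 5.927 ≤ a1+a2=6.222 → R2 fires; P=10 A=4 B=7 M=7
Draw 11: a1=2.366, a2=3.374, a3=5.684, a0=11.424; τ=−ln(0.7234)/11.424=0.028 → t=0.586; u2·a0=0.8827·11.424=10.084; a1+a2=5.740 < 10.084 ≤ a1+…+a3=11.424 → R3 fires; P=10 A=3 B=8 M=9
Draw 12: a1=2.704, a2=4.338, a3=4.872, a0=11.914; τ=−ln(0.5265)/11.914=0.054 → t=0.640 > T=0.6: stop.
A first becomes ≤ 4 when it reaches 4 at the event at t=0.509.

Threshold first reached at t = 0.509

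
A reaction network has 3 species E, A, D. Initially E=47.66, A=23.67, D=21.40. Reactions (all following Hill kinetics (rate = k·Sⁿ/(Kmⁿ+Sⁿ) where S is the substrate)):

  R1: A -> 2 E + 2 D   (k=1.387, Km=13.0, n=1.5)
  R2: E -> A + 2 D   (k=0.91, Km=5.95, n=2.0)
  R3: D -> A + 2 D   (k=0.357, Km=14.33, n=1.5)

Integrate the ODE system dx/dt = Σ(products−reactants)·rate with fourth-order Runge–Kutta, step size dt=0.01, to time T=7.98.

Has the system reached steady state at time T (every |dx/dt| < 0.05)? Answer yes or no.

Steady state at T: no

RK4 with dt=0.01: 798 steps to T=7.98. Trajectory (selected grid times):
t=0.00: E=47.66 A=23.67 D=21.40
t=0.89: E=48.62 A=23.80 D=24.97
t=1.77: E=49.57 A=23.95 D=28.51
t=2.66: E=50.54 A=24.10 D=32.11
t=3.55: E=51.51 A=24.27 D=35.73
t=4.43: E=52.48 A=24.43 D=39.32
t=5.32: E=53.46 A=24.60 D=42.97
t=6.21: E=54.44 A=24.78 D=46.62
t=7.09: E=55.42 A=24.96 D=50.25
t=7.98: E=56.42 A=25.14 D=53.92
Rates at T: R1=1.0110, R2=0.9000, R3=0.3140
dx/dt at T (Σ net stoichiometry × rate): E=+1.1220, A=+0.2030, D=+4.1359
Largest |dx/dt| is |+4.1359| (D) ≥ 0.05 → not steady.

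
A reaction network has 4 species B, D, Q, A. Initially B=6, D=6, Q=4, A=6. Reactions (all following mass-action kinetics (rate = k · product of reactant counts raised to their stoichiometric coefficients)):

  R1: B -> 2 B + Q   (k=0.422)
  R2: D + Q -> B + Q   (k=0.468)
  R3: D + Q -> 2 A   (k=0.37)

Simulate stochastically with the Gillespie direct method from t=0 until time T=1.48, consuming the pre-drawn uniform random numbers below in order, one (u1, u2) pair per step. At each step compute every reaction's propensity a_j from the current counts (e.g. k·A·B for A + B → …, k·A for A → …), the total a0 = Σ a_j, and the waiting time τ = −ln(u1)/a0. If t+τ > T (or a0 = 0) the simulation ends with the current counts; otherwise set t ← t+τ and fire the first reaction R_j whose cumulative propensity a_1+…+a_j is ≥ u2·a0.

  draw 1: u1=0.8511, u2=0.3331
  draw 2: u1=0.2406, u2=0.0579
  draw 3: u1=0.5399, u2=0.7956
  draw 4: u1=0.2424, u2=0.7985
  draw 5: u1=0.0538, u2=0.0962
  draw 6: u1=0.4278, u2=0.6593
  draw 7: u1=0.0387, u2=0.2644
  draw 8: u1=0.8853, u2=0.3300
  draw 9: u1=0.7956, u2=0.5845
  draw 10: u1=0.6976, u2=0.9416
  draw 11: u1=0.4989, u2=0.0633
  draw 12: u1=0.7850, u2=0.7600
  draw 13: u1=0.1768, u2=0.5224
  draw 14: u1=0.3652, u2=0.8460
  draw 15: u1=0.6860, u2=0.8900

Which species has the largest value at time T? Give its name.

Dominant species at T: B

t=0.000: B=6 D=6 Q=4 A=6
Draw 1: a1=2.532, a2=11.232, a3=8.880, a0=22.644; τ=−ln(0.8511)/22.644=0.007 → t=0.007; u2·a0=0.3331·22.644=7.543; a1=2.532 < 7.543 ≤ a1+a2=13.764 → R2 fires; B=7 D=5 Q=4 A=6
Draw 2: a1=2.954, a2=9.360, a3=7.400, a0=19.714; τ=−ln(0.2406)/19.714=0.072 → t=0.079; u2·a0=0.0579·19.714=1.141 ≤ a1=2.954 → R1 fires; B=8 D=5 Q=5 A=6
Draw 3: a1=3.376, a2=11.700, a3=9.250, a0=24.326; τ=−ln(0.5399)/24.326=0.025 → t=0.105; u2·a0=0.7956·24.326=19.354; a1+a2=15.076 < 19.354 ≤ a1+…+a3=24.326 → R3 fires; B=8 D=4 Q=4 A=8
Draw 4: a1=3.376, a2=7.488, a3=5.920, a0=16.784; τ=−ln(0.2424)/16.784=0.084 → t=0.189; u2·a0=0.7985·16.784=13.402; a1+a2=10.864 < 13.402 ≤ a1+…+a3=16.784 → R3 fires; B=8 D=3 Q=3 A=10
Draw 5: a1=3.376, a2=4.212, a3=3.330, a0=10.918; τ=−ln(0.0538)/10.918=0.268 → t=0.457; u2·a0=0.0962·10.918=1.050 ≤ a1=3.376 → R1 fires; B=9 D=3 Q=4 A=10
Draw 6: a1=3.798, a2=5.616, a3=4.440, a0=13.854; τ=−ln(0.4278)/13.854=0.061 → t=0.518; u2·a0=0.6593·13.854=9.134; a1=3.798 < 9.134 ≤ a1+a2=9.414 → R2 fires; B=10 D=2 Q=4 A=10
Draw 7: a1=4.220, a2=3.744, a3=2.960, a0=10.924; τ=−ln(0.0387)/10.924=0.298 → t=0.816; u2·a0=0.2644·10.924=2.888 ≤ a1=4.220 → R1 fires; B=11 D=2 Q=5 A=10
Draw 8: a1=4.642, a2=4.680, a3=3.700, a0=13.022; τ=−ln(0.8853)/13.022=0.009 → t=0.825; u2·a0=0.3300·13.022=4.297 ≤ a1=4.642 → R1 fires; B=12 D=2 Q=6 A=10
Draw 9: a1=5.064, a2=5.616, a3=4.440, a0=15.120; τ=−ln(0.7956)/15.120=0.015 → t=0.840; u2·a0=0.5845·15.120=8.838; a1=5.064 < 8.838 ≤ a1+a2=10.680 → R2 fires; B=13 D=1 Q=6 A=10
Draw 10: a1=5.486, a2=2.808, a3=2.220, a0=10.514; τ=−ln(0.6976)/10.514=0.034 → t=0.875; u2·a0=0.9416·10.514=9.900; a1+a2=8.294 < 9.900 ≤ a1+…+a3=10.514 → R3 fires; B=13 D=0 Q=5 A=12
Draw 11: a1=5.486, a2=0.000, a3=0.000, a0=5.486; τ=−ln(0.4989)/5.486=0.127 → t=1.001; u2·a0=0.0633·5.486=0.347 ≤ a1=5.486 → R1 fires; B=14 D=0 Q=6 A=12
Draw 12: a1=5.908, a2=0.000, a3=0.000, a0=5.908; τ=−ln(0.7850)/5.908=0.041 → t=1.042; u2·a0=0.7600·5.908=4.490 ≤ a1=5.908 → R1 fires; B=15 D=0 Q=7 A=12
Draw 13: a1=6.330, a2=0.000, a3=0.000, a0=6.330; τ=−ln(0.1768)/6.330=0.274 → t=1.316; u2·a0=0.5224·6.330=3.307 ≤ a1=6.330 → R1 fires; B=16 D=0 Q=8 A=12
Draw 14: a1=6.752, a2=0.000, a3=0.000, a0=6.752; τ=−ln(0.3652)/6.752=0.149 → t=1.465; u2·a0=0.8460·6.752=5.712 ≤ a1=6.752 → R1 fires; B=17 D=0 Q=9 A=12
Draw 15: a1=7.174, a2=0.000, a3=0.000, a0=7.174; τ=−ln(0.6860)/7.174=0.053 → t=1.518 > T=1.48: stop.
At T=1.48: B=17 D=0 Q=9 A=12; the largest is B.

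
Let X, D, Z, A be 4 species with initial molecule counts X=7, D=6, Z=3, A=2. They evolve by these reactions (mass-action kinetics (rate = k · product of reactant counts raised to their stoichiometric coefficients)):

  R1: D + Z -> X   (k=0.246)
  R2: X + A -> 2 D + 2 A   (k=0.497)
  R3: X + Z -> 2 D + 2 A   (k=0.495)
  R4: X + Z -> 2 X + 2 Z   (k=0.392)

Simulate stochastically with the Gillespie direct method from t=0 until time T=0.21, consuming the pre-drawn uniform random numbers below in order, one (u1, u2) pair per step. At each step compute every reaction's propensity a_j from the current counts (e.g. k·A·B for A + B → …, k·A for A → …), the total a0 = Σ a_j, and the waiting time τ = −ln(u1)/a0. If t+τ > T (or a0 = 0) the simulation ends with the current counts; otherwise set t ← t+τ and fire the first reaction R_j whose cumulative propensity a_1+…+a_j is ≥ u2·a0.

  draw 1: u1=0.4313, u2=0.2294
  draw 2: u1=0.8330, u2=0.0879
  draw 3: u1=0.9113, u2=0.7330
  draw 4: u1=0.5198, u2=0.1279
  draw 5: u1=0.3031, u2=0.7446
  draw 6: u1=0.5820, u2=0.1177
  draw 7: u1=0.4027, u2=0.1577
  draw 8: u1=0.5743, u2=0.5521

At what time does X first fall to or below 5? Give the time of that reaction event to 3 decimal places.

t=0.000: X=7 D=6 Z=3 A=2
Draw 1: a1=4.428, a2=6.958, a3=10.395, a4=8.232, a0=30.013; τ=−ln(0.4313)/30.013=0.028 → t=0.028; u2·a0=0.2294·30.013=6.885; a1=4.428 < 6.885 ≤ a1+a2=11.386 → R2 fires; X=6 D=8 Z=3 A=3
Draw 2: a1=5.904, a2=8.946, a3=8.910, a4=7.056, a0=30.816; τ=−ln(0.8330)/30.816=0.006 → t=0.034; u2·a0=0.0879·30.816=2.709 ≤ a1=5.904 → R1 fires; X=7 D=7 Z=2 A=3
Draw 3: a1=3.444, a2=10.437, a3=6.930, a4=5.488, a0=26.299; τ=−ln(0.9113)/26.299=0.004 → t=0.037; u2·a0=0.7330·26.299=19.277; a1+a2=13.881 < 19.277 ≤ a1+…+a3=20.811 → R3 fires; X=6 D=9 Z=1 A=5
Draw 4: a1=2.214, a2=14.910, a3=2.970, a4=2.352, a0=22.446; τ=−ln(0.5198)/22.446=0.029 → t=0.067; u2·a0=0.1279·22.446=2.871; a1=2.214 < 2.871 ≤ a1+a2=17.124 → R2 fires; X=5 D=11 Z=1 A=6
Draw 5: a1=2.706, a2=14.910, a3=2.475, a4=1.960, a0=22.051; τ=−ln(0.3031)/22.051=0.054 → t=0.121; u2·a0=0.7446·22.051=16.419; a1=2.706 < 16.419 ≤ a1+a2=17.616 → R2 fires; X=4 D=13 Z=1 A=7
Draw 6: a1=3.198, a2=13.916, a3=1.980, a4=1.568, a0=20.662; τ=−ln(0.5820)/20.662=0.026 → t=0.147; u2·a0=0.1177·20.662=2.432 ≤ a1=3.198 → R1 fires; X=5 D=12 Z=0 A=7
Draw 7: a1=0.000, a2=17.395, a3=0.000, a4=0.000, a0=17.395; τ=−ln(0.4027)/17.395=0.052 → t=0.199; u2·a0=0.1577·17.395=2.743; a1=0.000 < 2.743 ≤ a1+a2=17.395 → R2 fires; X=4 D=14 Z=0 A=8
Draw 8: a1=0.000, a2=15.904, a3=0.000, a4=0.000, a0=15.904; τ=−ln(0.5743)/15.904=0.035 → t=0.234 > T=0.21: stop.
X first becomes ≤ 5 when it reaches 5 at the event at t=0.067.

Threshold first reached at t = 0.067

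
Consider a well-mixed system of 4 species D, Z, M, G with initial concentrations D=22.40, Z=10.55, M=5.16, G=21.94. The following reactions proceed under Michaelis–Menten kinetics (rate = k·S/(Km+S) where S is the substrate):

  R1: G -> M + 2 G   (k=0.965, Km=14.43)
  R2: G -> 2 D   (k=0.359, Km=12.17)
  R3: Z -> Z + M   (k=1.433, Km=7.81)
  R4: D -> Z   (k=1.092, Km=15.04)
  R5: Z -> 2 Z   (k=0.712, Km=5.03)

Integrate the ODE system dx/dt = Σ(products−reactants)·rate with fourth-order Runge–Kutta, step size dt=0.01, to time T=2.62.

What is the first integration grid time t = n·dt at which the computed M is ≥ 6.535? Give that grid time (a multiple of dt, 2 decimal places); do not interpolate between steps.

RK4 with dt=0.01: 262 steps to T=2.62. Trajectory (selected grid times):
t=0.00: D=22.40 Z=10.55 M=5.16 G=21.94
t=0.29: D=22.34 Z=10.88 M=5.57 G=22.04
t=0.58: D=22.29 Z=11.21 M=5.98 G=22.14
t=0.87: D=22.24 Z=11.54 M=6.40 G=22.25
t=0.96: D=22.22 Z=11.65 M=6.53 G=22.28
t=0.97: D=22.22 Z=11.66 M=6.54 G=22.28
t=1.16: D=22.18 Z=11.88 M=6.82 G=22.35
t=1.46: D=22.13 Z=12.22 M=7.25 G=22.46
t=1.75: D=22.07 Z=12.56 M=7.68 G=22.56
t=2.04: D=22.02 Z=12.89 M=8.11 G=22.66
t=2.33: D=21.97 Z=13.23 M=8.54 G=22.76
t=2.62: D=21.91 Z=13.57 M=8.97 G=22.87
M(0.96)=6.528 < 6.535 but M(0.97)=6.542 ≥ 6.535, so the first grid time is t=0.97.

Threshold first reached at t = 0.97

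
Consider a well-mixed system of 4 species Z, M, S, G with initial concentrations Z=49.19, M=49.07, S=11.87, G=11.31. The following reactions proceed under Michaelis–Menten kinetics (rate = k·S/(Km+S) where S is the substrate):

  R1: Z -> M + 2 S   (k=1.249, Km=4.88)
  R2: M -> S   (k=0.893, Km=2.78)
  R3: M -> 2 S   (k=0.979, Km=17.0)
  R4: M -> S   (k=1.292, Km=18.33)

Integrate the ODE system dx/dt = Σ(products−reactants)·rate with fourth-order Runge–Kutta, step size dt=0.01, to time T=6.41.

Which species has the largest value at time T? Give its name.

RK4 with dt=0.01: 641 steps to T=6.41. Trajectory (selected grid times):
t=0.00: Z=49.19 M=49.07 S=11.87 G=11.31
t=0.71: Z=48.38 M=48.10 S=15.78 G=11.31
t=1.42: Z=47.58 M=47.13 S=19.67 G=11.31
t=2.14: Z=46.76 M=46.15 S=23.61 G=11.31
t=2.85: Z=45.96 M=45.19 S=27.48 G=11.31
t=3.56: Z=45.16 M=44.24 S=31.34 G=11.31
t=4.27: Z=44.36 M=43.30 S=35.18 G=11.31
t=4.99: Z=43.55 M=42.35 S=39.06 G=11.31
t=5.70: Z=42.75 M=41.42 S=42.88 G=11.31
t=6.41: Z=41.96 M=40.50 S=46.68 G=11.31
At T=6.41: Z=41.96 M=40.50 S=46.68 G=11.31; the largest is S.

Dominant species at T: S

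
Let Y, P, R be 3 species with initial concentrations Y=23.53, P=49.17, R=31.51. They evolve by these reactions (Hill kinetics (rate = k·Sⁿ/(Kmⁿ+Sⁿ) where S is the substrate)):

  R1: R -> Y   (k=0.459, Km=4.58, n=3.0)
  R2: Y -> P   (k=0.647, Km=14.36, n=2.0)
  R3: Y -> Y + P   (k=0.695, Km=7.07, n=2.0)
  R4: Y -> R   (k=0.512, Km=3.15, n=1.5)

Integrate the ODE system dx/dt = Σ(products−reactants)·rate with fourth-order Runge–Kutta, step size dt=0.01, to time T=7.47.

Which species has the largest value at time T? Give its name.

Dominant species at T: P

RK4 with dt=0.01: 747 steps to T=7.47. Trajectory (selected grid times):
t=0.00: Y=23.53 P=49.17 R=31.51
t=0.83: Y=23.12 P=50.09 R=31.54
t=1.66: Y=22.71 P=51.00 R=31.56
t=2.49: Y=22.30 P=51.91 R=31.58
t=3.32: Y=21.90 P=52.81 R=31.61
t=4.15: Y=21.50 P=53.70 R=31.63
t=4.98: Y=21.11 P=54.59 R=31.65
t=5.81: Y=20.72 P=55.47 R=31.67
t=6.64: Y=20.34 P=56.35 R=31.69
t=7.47: Y=19.97 P=57.22 R=31.72
At T=7.47: Y=19.97 P=57.22 R=31.72; the largest is P.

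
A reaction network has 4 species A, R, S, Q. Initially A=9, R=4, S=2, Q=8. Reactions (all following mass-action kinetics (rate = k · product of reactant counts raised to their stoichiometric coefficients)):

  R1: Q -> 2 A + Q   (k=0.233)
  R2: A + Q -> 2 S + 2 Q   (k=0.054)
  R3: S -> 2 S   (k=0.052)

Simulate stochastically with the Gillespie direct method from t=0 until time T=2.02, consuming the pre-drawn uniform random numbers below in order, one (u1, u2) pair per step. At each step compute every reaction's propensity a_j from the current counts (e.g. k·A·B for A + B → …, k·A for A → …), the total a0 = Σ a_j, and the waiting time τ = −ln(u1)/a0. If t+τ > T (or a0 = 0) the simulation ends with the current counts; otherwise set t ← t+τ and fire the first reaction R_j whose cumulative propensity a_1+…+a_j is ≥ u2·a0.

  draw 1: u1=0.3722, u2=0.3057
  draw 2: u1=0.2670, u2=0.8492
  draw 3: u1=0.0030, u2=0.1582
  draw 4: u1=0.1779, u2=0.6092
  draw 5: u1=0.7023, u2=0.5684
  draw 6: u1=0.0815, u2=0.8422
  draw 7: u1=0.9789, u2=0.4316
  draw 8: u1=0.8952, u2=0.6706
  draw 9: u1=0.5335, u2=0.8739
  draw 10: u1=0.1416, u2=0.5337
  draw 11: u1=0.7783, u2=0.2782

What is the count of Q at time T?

t=0.000: A=9 R=4 S=2 Q=8
Draw 1: a1=1.864, a2=3.888, a3=0.104, a0=5.856; τ=−ln(0.3722)/5.856=0.169 → t=0.169; u2·a0=0.3057·5.856=1.790 ≤ a1=1.864 → R1 fires; A=11 R=4 S=2 Q=8
Draw 2: a1=1.864, a2=4.752, a3=0.104, a0=6.720; τ=−ln(0.2670)/6.720=0.197 → t=0.365; u2·a0=0.8492·6.720=5.707; a1=1.864 < 5.707 ≤ a1+a2=6.616 → R2 fires; A=10 R=4 S=4 Q=9
Draw 3: a1=2.097, a2=4.860, a3=0.208, a0=7.165; τ=−ln(0.0030)/7.165=0.811 → t=1.176; u2·a0=0.1582·7.165=1.134 ≤ a1=2.097 → R1 fires; A=12 R=4 S=4 Q=9
Draw 4: a1=2.097, a2=5.832, a3=0.208, a0=8.137; τ=−ln(0.1779)/8.137=0.212 → t=1.388; u2·a0=0.6092·8.137=4.957; a1=2.097 < 4.957 ≤ a1+a2=7.929 → R2 fires; A=11 R=4 S=6 Q=10
Draw 5: a1=2.330, a2=5.940, a3=0.312, a0=8.582; τ=−ln(0.7023)/8.582=0.041 → t=1.429; u2·a0=0.5684·8.582=4.878; a1=2.330 < 4.878 ≤ a1+a2=8.270 → R2 fires; A=10 R=4 S=8 Q=11
Draw 6: a1=2.563, a2=5.940, a3=0.416, a0=8.919; τ=−ln(0.0815)/8.919=0.281 → t=1.711; u2·a0=0.8422·8.919=7.512; a1=2.563 < 7.512 ≤ a1+a2=8.503 → R2 fires; A=9 R=4 S=10 Q=12
Draw 7: a1=2.796, a2=5.832, a3=0.520, a0=9.148; τ=−ln(0.9789)/9.148=0.002 → t=1.713; u2·a0=0.4316·9.148=3.948; a1=2.796 < 3.948 ≤ a1+a2=8.628 → R2 fires; A=8 R=4 S=12 Q=13
Draw 8: a1=3.029, a2=5.616, a3=0.624, a0=9.269; τ=−ln(0.8952)/9.269=0.012 → t=1.725; u2·a0=0.6706·9.269=6.216; a1=3.029 < 6.216 ≤ a1+a2=8.645 → R2 fires; A=7 R=4 S=14 Q=14
Draw 9: a1=3.262, a2=5.292, a3=0.728, a0=9.282; τ=−ln(0.5335)/9.282=0.068 → t=1.792; u2·a0=0.8739·9.282=8.112; a1=3.262 < 8.112 ≤ a1+a2=8.554 → R2 fires; A=6 R=4 S=16 Q=15
Draw 10: a1=3.495, a2=4.860, a3=0.832, a0=9.187; τ=−ln(0.1416)/9.187=0.213 → t=2.005; u2·a0=0.5337·9.187=4.903; a1=3.495 < 4.903 ≤ a1+a2=8.355 → R2 fires; A=5 R=4 S=18 Q=16
Draw 11: a1=3.728, a2=4.320, a3=0.936, a0=8.984; τ=−ln(0.7783)/8.984=0.028 → t=2.033 > T=2.02: stop.
Read off Q at T=2.02: 16

Q at T = 16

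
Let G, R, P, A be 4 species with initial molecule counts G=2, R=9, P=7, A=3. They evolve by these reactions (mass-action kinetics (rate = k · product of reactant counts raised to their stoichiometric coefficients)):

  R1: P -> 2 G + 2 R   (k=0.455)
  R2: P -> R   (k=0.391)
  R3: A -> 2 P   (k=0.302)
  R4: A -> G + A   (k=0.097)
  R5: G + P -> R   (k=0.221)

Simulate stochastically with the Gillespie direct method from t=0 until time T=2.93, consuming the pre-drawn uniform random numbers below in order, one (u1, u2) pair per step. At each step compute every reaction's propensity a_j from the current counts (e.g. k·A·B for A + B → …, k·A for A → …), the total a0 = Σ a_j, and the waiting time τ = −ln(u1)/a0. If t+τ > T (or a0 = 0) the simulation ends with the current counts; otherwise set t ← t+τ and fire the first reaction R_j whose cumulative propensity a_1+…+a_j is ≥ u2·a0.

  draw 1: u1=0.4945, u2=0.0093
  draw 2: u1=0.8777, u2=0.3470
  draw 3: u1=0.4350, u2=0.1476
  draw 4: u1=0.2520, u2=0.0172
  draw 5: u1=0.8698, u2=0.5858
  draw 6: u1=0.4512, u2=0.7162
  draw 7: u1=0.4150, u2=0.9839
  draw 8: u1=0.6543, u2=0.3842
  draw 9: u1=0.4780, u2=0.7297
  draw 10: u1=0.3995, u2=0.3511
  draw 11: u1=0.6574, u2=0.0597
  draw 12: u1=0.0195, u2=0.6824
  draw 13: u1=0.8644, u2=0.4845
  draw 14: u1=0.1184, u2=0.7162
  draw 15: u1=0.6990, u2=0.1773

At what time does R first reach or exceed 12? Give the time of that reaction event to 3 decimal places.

Threshold first reached at t = 0.080

t=0.000: G=2 R=9 P=7 A=3
Draw 1: a1=3.185, a2=2.737, a3=0.906, a4=0.291, a5=3.094, a0=10.213; τ=−ln(0.4945)/10.213=0.069 → t=0.069; u2·a0=0.0093·10.213=0.095 ≤ a1=3.185 → R1 fires; G=4 R=11 P=6 A=3
Draw 2: a1=2.730, a2=2.346, a3=0.906, a4=0.291, a5=5.304, a0=11.577; τ=−ln(0.8777)/11.577=0.011 → t=0.080; u2·a0=0.3470·11.577=4.017; a1=2.730 < 4.017 ≤ a1+a2=5.076 → R2 fires; G=4 R=12 P=5 A=3
Draw 3: a1=2.275, a2=1.955, a3=0.906, a4=0.291, a5=4.420, a0=9.847; τ=−ln(0.4350)/9.847=0.085 → t=0.165; u2·a0=0.1476·9.847=1.453 ≤ a1=2.275 → R1 fires; G=6 R=14 P=4 A=3
Draw 4: a1=1.820, a2=1.564, a3=0.906, a4=0.291, a5=5.304, a0=9.885; τ=−ln(0.2520)/9.885=0.139 → t=0.304; u2·a0=0.0172·9.885=0.170 ≤ a1=1.820 → R1 fires; G=8 R=16 P=3 A=3
Draw 5: a1=1.365, a2=1.173, a3=0.906, a4=0.291, a5=5.304, a0=9.039; τ=−ln(0.8698)/9.039=0.015 → t=0.320; u2·a0=0.5858·9.039=5.295; a1+…+a4=3.735 < 5.295 ≤ a1+…+a5=9.039 → R5 fires; G=7 R=17 P=2 A=3
Draw 6: a1=0.910, a2=0.782, a3=0.906, a4=0.291, a5=3.094, a0=5.983; τ=−ln(0.4512)/5.983=0.133 → t=0.453; u2·a0=0.7162·5.983=4.285; a1+…+a4=2.889 < 4.285 ≤ a1+…+a5=5.983 → R5 fires; G=6 R=18 P=1 A=3
Draw 7: a1=0.455, a2=0.391, a3=0.906, a4=0.291, a5=1.326, a0=3.369; τ=−ln(0.4150)/3.369=0.261 → t=0.714; u2·a0=0.9839·3.369=3.315; a1+…+a4=2.043 < 3.315 ≤ a1+…+a5=3.369 → R5 fires; G=5 R=19 P=0 A=3
Draw 8: a1=0.000, a2=0.000, a3=0.906, a4=0.291, a5=0.000, a0=1.197; τ=−ln(0.6543)/1.197=0.354 → t=1.068; u2·a0=0.3842·1.197=0.460; a1+a2=0.000 < 0.460 ≤ a1+…+a3=0.906 → R3 fires; G=5 R=19 P=2 A=2
Draw 9: a1=0.910, a2=0.782, a3=0.604, a4=0.194, a5=2.210, a0=4.700; τ=−ln(0.4780)/4.700=0.157 → t=1.225; u2·a0=0.7297·4.700=3.430; a1+…+a4=2.490 < 3.430 ≤ a1+…+a5=4.700 → R5 fires; G=4 R=20 P=1 A=2
Draw 10: a1=0.455, a2=0.391, a3=0.604, a4=0.194, a5=0.884, a0=2.528; τ=−ln(0.3995)/2.528=0.363 → t=1.588; u2·a0=0.3511·2.528=0.888; a1+a2=0.846 < 0.888 ≤ a1+…+a3=1.450 → R3 fires; G=4 R=20 P=3 A=1
Draw 11: a1=1.365, a2=1.173, a3=0.302, a4=0.097, a5=2.652, a0=5.589; τ=−ln(0.6574)/5.589=0.075 → t=1.663; u2·a0=0.0597·5.589=0.334 ≤ a1=1.365 → R1 fires; G=6 R=22 P=2 A=1
Draw 12: a1=0.910, a2=0.782, a3=0.302, a4=0.097, a5=2.652, a0=4.743; τ=−ln(0.0195)/4.743=0.830 → t=2.493; u2·a0=0.6824·4.743=3.237; a1+…+a4=2.091 < 3.237 ≤ a1+…+a5=4.743 → R5 fires; G=5 R=23 P=1 A=1
Draw 13: a1=0.455, a2=0.391, a3=0.302, a4=0.097, a5=1.105, a0=2.350; τ=−ln(0.8644)/2.350=0.062 → t=2.555; u2·a0=0.4845·2.350=1.139; a1+a2=0.846 < 1.139 ≤ a1+…+a3=1.148 → R3 fires; G=5 R=23 P=3 A=0
Draw 14: a1=1.365, a2=1.173, a3=0.000, a4=0.000, a5=3.315, a0=5.853; τ=−ln(0.1184)/5.853=0.365 → t=2.920; u2·a0=0.7162·5.853=4.192; a1+…+a4=2.538 < 4.192 ≤ a1+…+a5=5.853 → R5 fires; G=4 R=24 P=2 A=0
Draw 15: a1=0.910, a2=0.782, a3=0.000, a4=0.000, a5=1.768, a0=3.460; τ=−ln(0.6990)/3.460=0.103 → t=3.023 > T=2.93: stop.
R first becomes ≥ 12 when it reaches 12 at the event at t=0.080.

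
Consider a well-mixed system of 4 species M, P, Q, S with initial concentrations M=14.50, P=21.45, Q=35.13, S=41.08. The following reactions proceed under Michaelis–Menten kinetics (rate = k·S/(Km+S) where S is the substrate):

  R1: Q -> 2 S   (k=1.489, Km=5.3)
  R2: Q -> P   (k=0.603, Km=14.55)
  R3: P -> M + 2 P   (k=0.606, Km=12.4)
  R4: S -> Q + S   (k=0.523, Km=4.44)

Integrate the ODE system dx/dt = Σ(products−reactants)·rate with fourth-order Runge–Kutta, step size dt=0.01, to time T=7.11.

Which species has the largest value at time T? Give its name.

Dominant species at T: S

RK4 with dt=0.01: 711 steps to T=7.11. Trajectory (selected grid times):
t=0.00: M=14.50 P=21.45 Q=35.13 S=41.08
t=0.79: M=14.81 P=22.09 Q=34.15 S=43.12
t=1.58: M=15.11 P=22.73 Q=33.17 S=45.15
t=2.37: M=15.42 P=23.37 Q=32.21 S=47.18
t=3.16: M=15.74 P=24.01 Q=31.25 S=49.19
t=3.95: M=16.06 P=24.65 Q=30.31 S=51.20
t=4.74: M=16.38 P=25.29 Q=29.37 S=53.20
t=5.53: M=16.70 P=25.93 Q=28.44 S=55.19
t=6.32: M=17.02 P=26.57 Q=27.52 S=57.16
t=7.11: M=17.35 P=27.21 Q=26.61 S=59.13
At T=7.11: M=17.35 P=27.21 Q=26.61 S=59.13; the largest is S.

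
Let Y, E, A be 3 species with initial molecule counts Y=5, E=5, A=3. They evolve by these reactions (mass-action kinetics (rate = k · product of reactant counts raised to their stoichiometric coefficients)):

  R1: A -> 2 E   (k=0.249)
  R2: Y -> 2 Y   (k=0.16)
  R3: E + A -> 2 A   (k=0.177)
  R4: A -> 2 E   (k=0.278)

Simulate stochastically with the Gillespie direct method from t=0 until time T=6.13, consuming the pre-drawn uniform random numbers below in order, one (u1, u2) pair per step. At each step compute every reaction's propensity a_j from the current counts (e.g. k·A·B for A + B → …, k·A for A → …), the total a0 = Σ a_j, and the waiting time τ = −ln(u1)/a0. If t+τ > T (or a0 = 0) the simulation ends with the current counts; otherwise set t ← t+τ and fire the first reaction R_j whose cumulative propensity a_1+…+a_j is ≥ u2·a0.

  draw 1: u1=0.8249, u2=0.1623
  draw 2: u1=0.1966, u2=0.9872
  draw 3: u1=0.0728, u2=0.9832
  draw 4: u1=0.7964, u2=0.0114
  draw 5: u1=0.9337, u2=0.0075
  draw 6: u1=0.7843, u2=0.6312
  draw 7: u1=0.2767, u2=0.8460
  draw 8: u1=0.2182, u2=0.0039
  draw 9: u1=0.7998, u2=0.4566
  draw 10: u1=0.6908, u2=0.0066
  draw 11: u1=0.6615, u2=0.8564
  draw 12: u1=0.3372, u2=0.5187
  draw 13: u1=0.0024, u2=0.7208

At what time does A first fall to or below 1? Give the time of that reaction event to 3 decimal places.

t=0.000: Y=5 E=5 A=3
Draw 1: a1=0.747, a2=0.800, a3=2.655, a4=0.834, a0=5.036; τ=−ln(0.8249)/5.036=0.038 → t=0.038; u2·a0=0.1623·5.036=0.817; a1=0.747 < 0.817 ≤ a1+a2=1.547 → R2 fires; Y=6 E=5 A=3
Draw 2: a1=0.747, a2=0.960, a3=2.655, a4=0.834, a0=5.196; τ=−ln(0.1966)/5.196=0.313 → t=0.351; u2·a0=0.9872·5.196=5.129; a1+…+a3=4.362 < 5.129 ≤ a1+…+a4=5.196 → R4 fires; Y=6 E=7 A=2
Draw 3: a1=0.498, a2=0.960, a3=2.478, a4=0.556, a0=4.492; τ=−ln(0.0728)/4.492=0.583 → t=0.935; u2·a0=0.9832·4.492=4.417; a1+…+a3=3.936 < 4.417 ≤ a1+…+a4=4.492 → R4 fires; Y=6 E=9 A=1
Draw 4: a1=0.249, a2=0.960, a3=1.593, a4=0.278, a0=3.080; τ=−ln(0.7964)/3.080=0.074 → t=1.008; u2·a0=0.0114·3.080=0.035 ≤ a1=0.249 → R1 fires; Y=6 E=11 A=0
Draw 5: a1=0.000, a2=0.960, a3=0.000, a4=0.000, a0=0.960; τ=−ln(0.9337)/0.960=0.071 → t=1.080; u2·a0=0.0075·0.960=0.007; a1=0.000 < 0.007 ≤ a1+a2=0.960 → R2 fires; Y=7 E=11 A=0
Draw 6: a1=0.000, a2=1.120, a3=0.000, a4=0.000, a0=1.120; τ=−ln(0.7843)/1.120=0.217 → t=1.297; u2·a0=0.6312·1.120=0.707; a1=0.000 < 0.707 ≤ a1+a2=1.120 → R2 fires; Y=8 E=11 A=0
Draw 7: a1=0.000, a2=1.280, a3=0.000, a4=0.000, a0=1.280; τ=−ln(0.2767)/1.280=1.004 → t=2.301; u2·a0=0.8460·1.280=1.083; a1=0.000 < 1.083 ≤ a1+a2=1.280 → R2 fires; Y=9 E=11 A=0
Draw 8: a1=0.000, a2=1.440, a3=0.000, a4=0.000, a0=1.440; τ=−ln(0.2182)/1.440=1.057 → t=3.358; u2·a0=0.0039·1.440=0.006; a1=0.000 < 0.006 ≤ a1+a2=1.440 → R2 fires; Y=10 E=11 A=0
Draw 9: a1=0.000, a2=1.600, a3=0.000, a4=0.000, a0=1.600; τ=−ln(0.7998)/1.600=0.140 → t=3.497; u2·a0=0.4566·1.600=0.731; a1=0.000 < 0.731 ≤ a1+a2=1.600 → R2 fires; Y=11 E=11 A=0
Draw 10: a1=0.000, a2=1.760, a3=0.000, a4=0.000, a0=1.760; τ=−ln(0.6908)/1.760=0.210 → t=3.708; u2·a0=0.0066·1.760=0.012; a1=0.000 < 0.012 ≤ a1+a2=1.760 → R2 fires; Y=12 E=11 A=0
Draw 11: a1=0.000, a2=1.920, a3=0.000, a4=0.000, a0=1.920; τ=−ln(0.6615)/1.920=0.215 → t=3.923; u2·a0=0.8564·1.920=1.644; a1=0.000 < 1.644 ≤ a1+a2=1.920 → R2 fires; Y=13 E=11 A=0
Draw 12: a1=0.000, a2=2.080, a3=0.000, a4=0.000, a0=2.080; τ=−ln(0.3372)/2.080=0.523 → t=4.445; u2·a0=0.5187·2.080=1.079; a1=0.000 < 1.079 ≤ a1+a2=2.080 → R2 fires; Y=14 E=11 A=0
Draw 13: a1=0.000, a2=2.240, a3=0.000, a4=0.000, a0=2.240; τ=−ln(0.0024)/2.240=2.693 → t=7.138 > T=6.13: stop.
A first becomes ≤ 1 when it reaches 1 at the event at t=0.935.

Threshold first reached at t = 0.935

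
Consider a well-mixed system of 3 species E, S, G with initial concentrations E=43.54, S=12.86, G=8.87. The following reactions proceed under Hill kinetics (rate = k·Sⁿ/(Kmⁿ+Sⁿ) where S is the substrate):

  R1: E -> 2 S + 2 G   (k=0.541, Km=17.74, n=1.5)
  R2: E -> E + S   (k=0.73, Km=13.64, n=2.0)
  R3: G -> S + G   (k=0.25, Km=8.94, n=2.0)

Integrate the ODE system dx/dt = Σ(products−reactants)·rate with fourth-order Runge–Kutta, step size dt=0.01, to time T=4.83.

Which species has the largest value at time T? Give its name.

RK4 with dt=0.01: 483 steps to T=4.83. Trajectory (selected grid times):
t=0.00: E=43.54 S=12.86 G=8.87
t=0.54: E=43.31 S=13.75 G=9.33
t=1.07: E=43.08 S=14.63 G=9.79
t=1.61: E=42.85 S=15.52 G=10.25
t=2.15: E=42.62 S=16.42 G=10.71
t=2.68: E=42.39 S=17.30 G=11.16
t=3.22: E=42.16 S=18.20 G=11.62
t=3.76: E=41.94 S=19.10 G=12.08
t=4.29: E=41.71 S=19.99 G=12.53
t=4.83: E=41.48 S=20.89 G=12.99
At T=4.83: E=41.48 S=20.89 G=12.99; the largest is E.

Dominant species at T: E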